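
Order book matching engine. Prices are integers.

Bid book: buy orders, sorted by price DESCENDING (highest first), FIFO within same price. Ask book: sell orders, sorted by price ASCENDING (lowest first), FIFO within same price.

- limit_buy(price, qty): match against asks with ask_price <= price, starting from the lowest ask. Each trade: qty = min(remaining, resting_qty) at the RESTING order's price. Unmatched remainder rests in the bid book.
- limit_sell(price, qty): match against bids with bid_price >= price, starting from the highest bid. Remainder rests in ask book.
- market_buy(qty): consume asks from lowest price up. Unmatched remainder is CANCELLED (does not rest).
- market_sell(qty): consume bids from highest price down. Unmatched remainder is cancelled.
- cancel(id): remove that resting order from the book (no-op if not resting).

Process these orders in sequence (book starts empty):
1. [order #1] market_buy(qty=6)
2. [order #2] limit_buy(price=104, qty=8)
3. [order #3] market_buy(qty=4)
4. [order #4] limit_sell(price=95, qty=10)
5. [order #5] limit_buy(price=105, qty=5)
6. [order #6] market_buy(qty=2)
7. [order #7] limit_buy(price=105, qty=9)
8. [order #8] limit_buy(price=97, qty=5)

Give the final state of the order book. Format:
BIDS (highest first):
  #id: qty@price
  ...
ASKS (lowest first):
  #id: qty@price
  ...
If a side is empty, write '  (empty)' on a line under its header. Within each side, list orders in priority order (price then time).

Answer: BIDS (highest first):
  #5: 3@105
  #7: 9@105
  #8: 5@97
ASKS (lowest first):
  (empty)

Derivation:
After op 1 [order #1] market_buy(qty=6): fills=none; bids=[-] asks=[-]
After op 2 [order #2] limit_buy(price=104, qty=8): fills=none; bids=[#2:8@104] asks=[-]
After op 3 [order #3] market_buy(qty=4): fills=none; bids=[#2:8@104] asks=[-]
After op 4 [order #4] limit_sell(price=95, qty=10): fills=#2x#4:8@104; bids=[-] asks=[#4:2@95]
After op 5 [order #5] limit_buy(price=105, qty=5): fills=#5x#4:2@95; bids=[#5:3@105] asks=[-]
After op 6 [order #6] market_buy(qty=2): fills=none; bids=[#5:3@105] asks=[-]
After op 7 [order #7] limit_buy(price=105, qty=9): fills=none; bids=[#5:3@105 #7:9@105] asks=[-]
After op 8 [order #8] limit_buy(price=97, qty=5): fills=none; bids=[#5:3@105 #7:9@105 #8:5@97] asks=[-]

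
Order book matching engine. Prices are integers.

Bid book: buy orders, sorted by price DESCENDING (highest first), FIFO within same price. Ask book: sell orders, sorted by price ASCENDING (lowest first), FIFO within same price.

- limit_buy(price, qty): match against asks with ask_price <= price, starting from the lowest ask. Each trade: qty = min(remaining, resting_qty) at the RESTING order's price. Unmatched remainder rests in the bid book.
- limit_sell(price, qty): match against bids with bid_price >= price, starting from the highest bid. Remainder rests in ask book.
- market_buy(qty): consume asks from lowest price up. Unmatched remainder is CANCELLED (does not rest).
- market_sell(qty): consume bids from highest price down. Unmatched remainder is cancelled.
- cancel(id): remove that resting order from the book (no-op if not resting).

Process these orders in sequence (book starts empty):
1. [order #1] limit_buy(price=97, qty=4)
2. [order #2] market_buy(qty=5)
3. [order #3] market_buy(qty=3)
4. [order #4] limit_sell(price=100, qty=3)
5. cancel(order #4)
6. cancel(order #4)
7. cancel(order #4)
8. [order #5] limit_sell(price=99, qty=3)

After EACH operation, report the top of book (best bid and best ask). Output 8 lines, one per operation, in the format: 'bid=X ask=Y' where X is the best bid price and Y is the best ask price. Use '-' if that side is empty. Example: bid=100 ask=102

After op 1 [order #1] limit_buy(price=97, qty=4): fills=none; bids=[#1:4@97] asks=[-]
After op 2 [order #2] market_buy(qty=5): fills=none; bids=[#1:4@97] asks=[-]
After op 3 [order #3] market_buy(qty=3): fills=none; bids=[#1:4@97] asks=[-]
After op 4 [order #4] limit_sell(price=100, qty=3): fills=none; bids=[#1:4@97] asks=[#4:3@100]
After op 5 cancel(order #4): fills=none; bids=[#1:4@97] asks=[-]
After op 6 cancel(order #4): fills=none; bids=[#1:4@97] asks=[-]
After op 7 cancel(order #4): fills=none; bids=[#1:4@97] asks=[-]
After op 8 [order #5] limit_sell(price=99, qty=3): fills=none; bids=[#1:4@97] asks=[#5:3@99]

Answer: bid=97 ask=-
bid=97 ask=-
bid=97 ask=-
bid=97 ask=100
bid=97 ask=-
bid=97 ask=-
bid=97 ask=-
bid=97 ask=99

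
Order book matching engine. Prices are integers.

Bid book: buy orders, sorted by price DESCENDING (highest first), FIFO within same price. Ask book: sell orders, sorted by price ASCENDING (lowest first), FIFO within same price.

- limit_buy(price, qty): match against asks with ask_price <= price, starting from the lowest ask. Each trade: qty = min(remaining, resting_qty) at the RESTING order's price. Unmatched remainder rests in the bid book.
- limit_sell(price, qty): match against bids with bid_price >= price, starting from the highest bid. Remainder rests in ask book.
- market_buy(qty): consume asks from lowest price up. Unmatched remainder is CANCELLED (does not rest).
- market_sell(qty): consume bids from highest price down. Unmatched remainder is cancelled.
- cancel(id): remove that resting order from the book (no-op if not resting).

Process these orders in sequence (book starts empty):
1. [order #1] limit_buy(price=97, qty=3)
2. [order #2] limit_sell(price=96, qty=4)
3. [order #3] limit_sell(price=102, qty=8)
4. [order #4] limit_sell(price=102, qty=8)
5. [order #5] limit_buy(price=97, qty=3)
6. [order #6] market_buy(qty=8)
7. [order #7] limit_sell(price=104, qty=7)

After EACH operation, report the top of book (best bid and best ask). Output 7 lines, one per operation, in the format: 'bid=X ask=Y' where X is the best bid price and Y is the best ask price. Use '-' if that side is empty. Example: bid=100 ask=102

After op 1 [order #1] limit_buy(price=97, qty=3): fills=none; bids=[#1:3@97] asks=[-]
After op 2 [order #2] limit_sell(price=96, qty=4): fills=#1x#2:3@97; bids=[-] asks=[#2:1@96]
After op 3 [order #3] limit_sell(price=102, qty=8): fills=none; bids=[-] asks=[#2:1@96 #3:8@102]
After op 4 [order #4] limit_sell(price=102, qty=8): fills=none; bids=[-] asks=[#2:1@96 #3:8@102 #4:8@102]
After op 5 [order #5] limit_buy(price=97, qty=3): fills=#5x#2:1@96; bids=[#5:2@97] asks=[#3:8@102 #4:8@102]
After op 6 [order #6] market_buy(qty=8): fills=#6x#3:8@102; bids=[#5:2@97] asks=[#4:8@102]
After op 7 [order #7] limit_sell(price=104, qty=7): fills=none; bids=[#5:2@97] asks=[#4:8@102 #7:7@104]

Answer: bid=97 ask=-
bid=- ask=96
bid=- ask=96
bid=- ask=96
bid=97 ask=102
bid=97 ask=102
bid=97 ask=102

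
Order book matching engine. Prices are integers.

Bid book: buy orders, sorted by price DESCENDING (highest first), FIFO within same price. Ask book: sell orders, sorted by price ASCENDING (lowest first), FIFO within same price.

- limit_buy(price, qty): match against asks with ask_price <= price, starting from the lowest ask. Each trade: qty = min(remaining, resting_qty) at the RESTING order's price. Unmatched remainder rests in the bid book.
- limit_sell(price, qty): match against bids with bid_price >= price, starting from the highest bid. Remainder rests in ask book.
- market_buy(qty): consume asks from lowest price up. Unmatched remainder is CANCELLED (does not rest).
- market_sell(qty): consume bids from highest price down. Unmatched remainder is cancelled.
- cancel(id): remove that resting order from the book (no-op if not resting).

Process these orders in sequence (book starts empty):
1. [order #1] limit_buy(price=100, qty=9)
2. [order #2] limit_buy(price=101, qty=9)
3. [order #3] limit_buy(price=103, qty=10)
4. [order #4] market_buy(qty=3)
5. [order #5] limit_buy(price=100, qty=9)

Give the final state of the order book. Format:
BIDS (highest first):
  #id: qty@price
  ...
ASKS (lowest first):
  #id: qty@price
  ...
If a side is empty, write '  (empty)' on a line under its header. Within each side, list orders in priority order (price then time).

Answer: BIDS (highest first):
  #3: 10@103
  #2: 9@101
  #1: 9@100
  #5: 9@100
ASKS (lowest first):
  (empty)

Derivation:
After op 1 [order #1] limit_buy(price=100, qty=9): fills=none; bids=[#1:9@100] asks=[-]
After op 2 [order #2] limit_buy(price=101, qty=9): fills=none; bids=[#2:9@101 #1:9@100] asks=[-]
After op 3 [order #3] limit_buy(price=103, qty=10): fills=none; bids=[#3:10@103 #2:9@101 #1:9@100] asks=[-]
After op 4 [order #4] market_buy(qty=3): fills=none; bids=[#3:10@103 #2:9@101 #1:9@100] asks=[-]
After op 5 [order #5] limit_buy(price=100, qty=9): fills=none; bids=[#3:10@103 #2:9@101 #1:9@100 #5:9@100] asks=[-]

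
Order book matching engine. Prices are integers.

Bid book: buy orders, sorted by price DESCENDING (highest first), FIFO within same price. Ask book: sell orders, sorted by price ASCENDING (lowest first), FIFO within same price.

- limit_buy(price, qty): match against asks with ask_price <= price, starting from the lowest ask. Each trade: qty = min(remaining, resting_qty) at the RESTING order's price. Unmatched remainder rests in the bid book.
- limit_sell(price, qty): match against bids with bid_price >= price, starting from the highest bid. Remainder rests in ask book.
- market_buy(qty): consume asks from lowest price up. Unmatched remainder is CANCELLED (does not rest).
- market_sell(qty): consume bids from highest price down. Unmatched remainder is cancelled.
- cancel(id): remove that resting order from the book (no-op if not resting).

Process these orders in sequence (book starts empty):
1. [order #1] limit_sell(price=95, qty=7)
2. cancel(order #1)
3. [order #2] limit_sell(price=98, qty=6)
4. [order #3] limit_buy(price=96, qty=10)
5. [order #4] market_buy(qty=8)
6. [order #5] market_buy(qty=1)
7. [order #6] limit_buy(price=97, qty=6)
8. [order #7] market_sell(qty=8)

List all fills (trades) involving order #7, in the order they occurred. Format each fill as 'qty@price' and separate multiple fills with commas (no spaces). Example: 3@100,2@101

Answer: 6@97,2@96

Derivation:
After op 1 [order #1] limit_sell(price=95, qty=7): fills=none; bids=[-] asks=[#1:7@95]
After op 2 cancel(order #1): fills=none; bids=[-] asks=[-]
After op 3 [order #2] limit_sell(price=98, qty=6): fills=none; bids=[-] asks=[#2:6@98]
After op 4 [order #3] limit_buy(price=96, qty=10): fills=none; bids=[#3:10@96] asks=[#2:6@98]
After op 5 [order #4] market_buy(qty=8): fills=#4x#2:6@98; bids=[#3:10@96] asks=[-]
After op 6 [order #5] market_buy(qty=1): fills=none; bids=[#3:10@96] asks=[-]
After op 7 [order #6] limit_buy(price=97, qty=6): fills=none; bids=[#6:6@97 #3:10@96] asks=[-]
After op 8 [order #7] market_sell(qty=8): fills=#6x#7:6@97 #3x#7:2@96; bids=[#3:8@96] asks=[-]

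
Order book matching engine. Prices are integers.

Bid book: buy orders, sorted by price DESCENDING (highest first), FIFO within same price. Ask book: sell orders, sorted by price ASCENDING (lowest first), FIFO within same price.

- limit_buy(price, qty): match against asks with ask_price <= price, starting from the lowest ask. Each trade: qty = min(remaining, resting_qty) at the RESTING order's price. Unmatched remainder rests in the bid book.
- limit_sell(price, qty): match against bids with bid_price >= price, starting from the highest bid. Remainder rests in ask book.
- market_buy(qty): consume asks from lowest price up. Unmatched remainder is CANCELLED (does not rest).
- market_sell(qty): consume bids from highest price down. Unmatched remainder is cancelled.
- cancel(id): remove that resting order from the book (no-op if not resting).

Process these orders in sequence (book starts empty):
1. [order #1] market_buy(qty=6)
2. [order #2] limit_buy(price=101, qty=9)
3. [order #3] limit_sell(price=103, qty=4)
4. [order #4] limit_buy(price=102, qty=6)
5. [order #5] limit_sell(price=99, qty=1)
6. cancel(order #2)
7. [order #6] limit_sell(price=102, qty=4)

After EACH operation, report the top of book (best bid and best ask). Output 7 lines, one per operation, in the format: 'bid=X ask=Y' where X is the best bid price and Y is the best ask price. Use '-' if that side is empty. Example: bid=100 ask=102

After op 1 [order #1] market_buy(qty=6): fills=none; bids=[-] asks=[-]
After op 2 [order #2] limit_buy(price=101, qty=9): fills=none; bids=[#2:9@101] asks=[-]
After op 3 [order #3] limit_sell(price=103, qty=4): fills=none; bids=[#2:9@101] asks=[#3:4@103]
After op 4 [order #4] limit_buy(price=102, qty=6): fills=none; bids=[#4:6@102 #2:9@101] asks=[#3:4@103]
After op 5 [order #5] limit_sell(price=99, qty=1): fills=#4x#5:1@102; bids=[#4:5@102 #2:9@101] asks=[#3:4@103]
After op 6 cancel(order #2): fills=none; bids=[#4:5@102] asks=[#3:4@103]
After op 7 [order #6] limit_sell(price=102, qty=4): fills=#4x#6:4@102; bids=[#4:1@102] asks=[#3:4@103]

Answer: bid=- ask=-
bid=101 ask=-
bid=101 ask=103
bid=102 ask=103
bid=102 ask=103
bid=102 ask=103
bid=102 ask=103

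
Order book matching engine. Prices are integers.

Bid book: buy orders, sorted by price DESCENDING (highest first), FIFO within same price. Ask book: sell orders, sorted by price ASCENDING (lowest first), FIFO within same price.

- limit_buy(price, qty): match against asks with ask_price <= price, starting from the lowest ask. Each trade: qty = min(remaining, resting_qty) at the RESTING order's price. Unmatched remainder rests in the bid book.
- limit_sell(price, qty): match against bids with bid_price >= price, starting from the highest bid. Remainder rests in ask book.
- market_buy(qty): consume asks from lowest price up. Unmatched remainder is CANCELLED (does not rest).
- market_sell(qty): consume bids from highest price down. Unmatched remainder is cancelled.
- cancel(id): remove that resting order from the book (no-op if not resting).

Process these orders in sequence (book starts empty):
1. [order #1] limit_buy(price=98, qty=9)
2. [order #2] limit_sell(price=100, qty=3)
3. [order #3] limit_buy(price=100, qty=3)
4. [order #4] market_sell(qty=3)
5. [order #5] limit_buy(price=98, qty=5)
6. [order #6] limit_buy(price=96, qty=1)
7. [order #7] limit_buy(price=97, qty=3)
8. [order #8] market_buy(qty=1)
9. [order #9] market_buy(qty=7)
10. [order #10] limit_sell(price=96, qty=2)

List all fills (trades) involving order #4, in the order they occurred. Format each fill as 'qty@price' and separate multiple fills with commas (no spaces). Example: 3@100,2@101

Answer: 3@98

Derivation:
After op 1 [order #1] limit_buy(price=98, qty=9): fills=none; bids=[#1:9@98] asks=[-]
After op 2 [order #2] limit_sell(price=100, qty=3): fills=none; bids=[#1:9@98] asks=[#2:3@100]
After op 3 [order #3] limit_buy(price=100, qty=3): fills=#3x#2:3@100; bids=[#1:9@98] asks=[-]
After op 4 [order #4] market_sell(qty=3): fills=#1x#4:3@98; bids=[#1:6@98] asks=[-]
After op 5 [order #5] limit_buy(price=98, qty=5): fills=none; bids=[#1:6@98 #5:5@98] asks=[-]
After op 6 [order #6] limit_buy(price=96, qty=1): fills=none; bids=[#1:6@98 #5:5@98 #6:1@96] asks=[-]
After op 7 [order #7] limit_buy(price=97, qty=3): fills=none; bids=[#1:6@98 #5:5@98 #7:3@97 #6:1@96] asks=[-]
After op 8 [order #8] market_buy(qty=1): fills=none; bids=[#1:6@98 #5:5@98 #7:3@97 #6:1@96] asks=[-]
After op 9 [order #9] market_buy(qty=7): fills=none; bids=[#1:6@98 #5:5@98 #7:3@97 #6:1@96] asks=[-]
After op 10 [order #10] limit_sell(price=96, qty=2): fills=#1x#10:2@98; bids=[#1:4@98 #5:5@98 #7:3@97 #6:1@96] asks=[-]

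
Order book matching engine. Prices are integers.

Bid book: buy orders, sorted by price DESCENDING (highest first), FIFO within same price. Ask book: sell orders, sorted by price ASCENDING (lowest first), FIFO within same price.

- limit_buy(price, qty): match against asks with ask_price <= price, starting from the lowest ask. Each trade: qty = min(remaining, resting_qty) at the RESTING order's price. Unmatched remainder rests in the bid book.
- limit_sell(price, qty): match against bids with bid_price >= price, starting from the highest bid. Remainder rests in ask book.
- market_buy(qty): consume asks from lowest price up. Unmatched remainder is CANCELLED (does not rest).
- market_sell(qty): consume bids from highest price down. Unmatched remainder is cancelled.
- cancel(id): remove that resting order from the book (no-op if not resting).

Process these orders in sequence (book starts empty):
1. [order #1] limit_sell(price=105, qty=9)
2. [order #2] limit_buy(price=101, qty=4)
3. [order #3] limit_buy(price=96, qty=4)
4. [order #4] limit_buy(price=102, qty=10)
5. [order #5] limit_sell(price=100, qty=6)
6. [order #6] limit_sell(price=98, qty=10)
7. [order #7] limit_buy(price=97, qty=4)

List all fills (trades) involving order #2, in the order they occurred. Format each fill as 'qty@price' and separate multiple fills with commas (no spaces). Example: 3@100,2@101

Answer: 4@101

Derivation:
After op 1 [order #1] limit_sell(price=105, qty=9): fills=none; bids=[-] asks=[#1:9@105]
After op 2 [order #2] limit_buy(price=101, qty=4): fills=none; bids=[#2:4@101] asks=[#1:9@105]
After op 3 [order #3] limit_buy(price=96, qty=4): fills=none; bids=[#2:4@101 #3:4@96] asks=[#1:9@105]
After op 4 [order #4] limit_buy(price=102, qty=10): fills=none; bids=[#4:10@102 #2:4@101 #3:4@96] asks=[#1:9@105]
After op 5 [order #5] limit_sell(price=100, qty=6): fills=#4x#5:6@102; bids=[#4:4@102 #2:4@101 #3:4@96] asks=[#1:9@105]
After op 6 [order #6] limit_sell(price=98, qty=10): fills=#4x#6:4@102 #2x#6:4@101; bids=[#3:4@96] asks=[#6:2@98 #1:9@105]
After op 7 [order #7] limit_buy(price=97, qty=4): fills=none; bids=[#7:4@97 #3:4@96] asks=[#6:2@98 #1:9@105]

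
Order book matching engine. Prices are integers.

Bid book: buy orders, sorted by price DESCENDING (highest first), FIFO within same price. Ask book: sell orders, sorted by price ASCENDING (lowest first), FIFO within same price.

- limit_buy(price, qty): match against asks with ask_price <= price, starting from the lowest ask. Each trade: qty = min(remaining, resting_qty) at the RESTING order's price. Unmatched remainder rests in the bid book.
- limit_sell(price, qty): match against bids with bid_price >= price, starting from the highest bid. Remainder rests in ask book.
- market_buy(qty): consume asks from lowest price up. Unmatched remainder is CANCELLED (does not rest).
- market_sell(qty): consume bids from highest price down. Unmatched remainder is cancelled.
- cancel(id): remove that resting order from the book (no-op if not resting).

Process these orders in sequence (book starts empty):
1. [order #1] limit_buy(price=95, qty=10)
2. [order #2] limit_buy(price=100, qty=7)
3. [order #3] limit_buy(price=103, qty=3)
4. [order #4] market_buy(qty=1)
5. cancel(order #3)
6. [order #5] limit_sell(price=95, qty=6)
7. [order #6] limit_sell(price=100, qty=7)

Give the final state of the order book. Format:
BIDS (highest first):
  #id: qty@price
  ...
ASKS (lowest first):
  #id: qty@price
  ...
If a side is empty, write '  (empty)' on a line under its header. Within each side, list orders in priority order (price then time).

Answer: BIDS (highest first):
  #1: 10@95
ASKS (lowest first):
  #6: 6@100

Derivation:
After op 1 [order #1] limit_buy(price=95, qty=10): fills=none; bids=[#1:10@95] asks=[-]
After op 2 [order #2] limit_buy(price=100, qty=7): fills=none; bids=[#2:7@100 #1:10@95] asks=[-]
After op 3 [order #3] limit_buy(price=103, qty=3): fills=none; bids=[#3:3@103 #2:7@100 #1:10@95] asks=[-]
After op 4 [order #4] market_buy(qty=1): fills=none; bids=[#3:3@103 #2:7@100 #1:10@95] asks=[-]
After op 5 cancel(order #3): fills=none; bids=[#2:7@100 #1:10@95] asks=[-]
After op 6 [order #5] limit_sell(price=95, qty=6): fills=#2x#5:6@100; bids=[#2:1@100 #1:10@95] asks=[-]
After op 7 [order #6] limit_sell(price=100, qty=7): fills=#2x#6:1@100; bids=[#1:10@95] asks=[#6:6@100]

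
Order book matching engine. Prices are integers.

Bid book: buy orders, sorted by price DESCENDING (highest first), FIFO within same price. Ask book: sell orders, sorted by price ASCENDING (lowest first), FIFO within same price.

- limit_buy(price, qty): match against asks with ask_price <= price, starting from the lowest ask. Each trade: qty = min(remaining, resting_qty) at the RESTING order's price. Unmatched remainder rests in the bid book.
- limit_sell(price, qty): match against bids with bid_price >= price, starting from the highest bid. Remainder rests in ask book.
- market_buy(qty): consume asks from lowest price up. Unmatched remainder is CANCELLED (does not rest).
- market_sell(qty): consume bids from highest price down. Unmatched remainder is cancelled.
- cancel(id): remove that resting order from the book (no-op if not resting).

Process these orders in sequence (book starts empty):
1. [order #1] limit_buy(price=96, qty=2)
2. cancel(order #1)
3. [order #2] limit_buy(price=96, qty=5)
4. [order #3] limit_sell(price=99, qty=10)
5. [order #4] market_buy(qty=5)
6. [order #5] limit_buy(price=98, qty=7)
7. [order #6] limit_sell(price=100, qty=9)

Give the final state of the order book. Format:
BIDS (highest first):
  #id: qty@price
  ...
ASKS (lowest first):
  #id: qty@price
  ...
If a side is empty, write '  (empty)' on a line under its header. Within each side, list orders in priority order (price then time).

Answer: BIDS (highest first):
  #5: 7@98
  #2: 5@96
ASKS (lowest first):
  #3: 5@99
  #6: 9@100

Derivation:
After op 1 [order #1] limit_buy(price=96, qty=2): fills=none; bids=[#1:2@96] asks=[-]
After op 2 cancel(order #1): fills=none; bids=[-] asks=[-]
After op 3 [order #2] limit_buy(price=96, qty=5): fills=none; bids=[#2:5@96] asks=[-]
After op 4 [order #3] limit_sell(price=99, qty=10): fills=none; bids=[#2:5@96] asks=[#3:10@99]
After op 5 [order #4] market_buy(qty=5): fills=#4x#3:5@99; bids=[#2:5@96] asks=[#3:5@99]
After op 6 [order #5] limit_buy(price=98, qty=7): fills=none; bids=[#5:7@98 #2:5@96] asks=[#3:5@99]
After op 7 [order #6] limit_sell(price=100, qty=9): fills=none; bids=[#5:7@98 #2:5@96] asks=[#3:5@99 #6:9@100]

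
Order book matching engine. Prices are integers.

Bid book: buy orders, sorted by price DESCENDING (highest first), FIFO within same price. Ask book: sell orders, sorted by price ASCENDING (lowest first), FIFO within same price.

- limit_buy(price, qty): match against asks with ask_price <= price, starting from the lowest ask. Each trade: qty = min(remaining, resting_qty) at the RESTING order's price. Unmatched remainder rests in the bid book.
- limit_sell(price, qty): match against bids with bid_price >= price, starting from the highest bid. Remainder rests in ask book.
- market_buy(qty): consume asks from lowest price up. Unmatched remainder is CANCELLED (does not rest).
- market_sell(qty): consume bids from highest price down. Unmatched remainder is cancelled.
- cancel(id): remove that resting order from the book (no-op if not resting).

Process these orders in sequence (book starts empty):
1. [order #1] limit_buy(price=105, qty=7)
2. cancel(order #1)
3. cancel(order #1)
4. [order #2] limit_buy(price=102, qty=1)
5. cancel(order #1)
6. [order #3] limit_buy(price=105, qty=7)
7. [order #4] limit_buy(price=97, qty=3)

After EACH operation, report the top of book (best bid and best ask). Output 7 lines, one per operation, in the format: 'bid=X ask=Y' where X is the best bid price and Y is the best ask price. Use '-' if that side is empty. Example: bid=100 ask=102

Answer: bid=105 ask=-
bid=- ask=-
bid=- ask=-
bid=102 ask=-
bid=102 ask=-
bid=105 ask=-
bid=105 ask=-

Derivation:
After op 1 [order #1] limit_buy(price=105, qty=7): fills=none; bids=[#1:7@105] asks=[-]
After op 2 cancel(order #1): fills=none; bids=[-] asks=[-]
After op 3 cancel(order #1): fills=none; bids=[-] asks=[-]
After op 4 [order #2] limit_buy(price=102, qty=1): fills=none; bids=[#2:1@102] asks=[-]
After op 5 cancel(order #1): fills=none; bids=[#2:1@102] asks=[-]
After op 6 [order #3] limit_buy(price=105, qty=7): fills=none; bids=[#3:7@105 #2:1@102] asks=[-]
After op 7 [order #4] limit_buy(price=97, qty=3): fills=none; bids=[#3:7@105 #2:1@102 #4:3@97] asks=[-]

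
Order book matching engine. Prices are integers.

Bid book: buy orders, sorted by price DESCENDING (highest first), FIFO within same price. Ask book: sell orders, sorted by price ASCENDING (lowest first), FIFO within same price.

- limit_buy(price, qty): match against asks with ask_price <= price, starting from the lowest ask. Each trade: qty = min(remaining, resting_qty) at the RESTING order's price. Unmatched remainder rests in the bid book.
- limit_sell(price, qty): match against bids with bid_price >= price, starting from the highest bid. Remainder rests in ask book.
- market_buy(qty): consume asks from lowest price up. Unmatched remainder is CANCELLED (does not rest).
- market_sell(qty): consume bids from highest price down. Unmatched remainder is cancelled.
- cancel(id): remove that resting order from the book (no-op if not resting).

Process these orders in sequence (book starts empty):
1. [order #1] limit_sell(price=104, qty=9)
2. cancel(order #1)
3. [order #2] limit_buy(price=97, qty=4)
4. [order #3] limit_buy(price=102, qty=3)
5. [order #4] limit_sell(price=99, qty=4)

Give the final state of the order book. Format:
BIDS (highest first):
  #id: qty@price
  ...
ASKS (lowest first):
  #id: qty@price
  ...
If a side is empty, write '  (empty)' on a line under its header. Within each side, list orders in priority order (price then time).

Answer: BIDS (highest first):
  #2: 4@97
ASKS (lowest first):
  #4: 1@99

Derivation:
After op 1 [order #1] limit_sell(price=104, qty=9): fills=none; bids=[-] asks=[#1:9@104]
After op 2 cancel(order #1): fills=none; bids=[-] asks=[-]
After op 3 [order #2] limit_buy(price=97, qty=4): fills=none; bids=[#2:4@97] asks=[-]
After op 4 [order #3] limit_buy(price=102, qty=3): fills=none; bids=[#3:3@102 #2:4@97] asks=[-]
After op 5 [order #4] limit_sell(price=99, qty=4): fills=#3x#4:3@102; bids=[#2:4@97] asks=[#4:1@99]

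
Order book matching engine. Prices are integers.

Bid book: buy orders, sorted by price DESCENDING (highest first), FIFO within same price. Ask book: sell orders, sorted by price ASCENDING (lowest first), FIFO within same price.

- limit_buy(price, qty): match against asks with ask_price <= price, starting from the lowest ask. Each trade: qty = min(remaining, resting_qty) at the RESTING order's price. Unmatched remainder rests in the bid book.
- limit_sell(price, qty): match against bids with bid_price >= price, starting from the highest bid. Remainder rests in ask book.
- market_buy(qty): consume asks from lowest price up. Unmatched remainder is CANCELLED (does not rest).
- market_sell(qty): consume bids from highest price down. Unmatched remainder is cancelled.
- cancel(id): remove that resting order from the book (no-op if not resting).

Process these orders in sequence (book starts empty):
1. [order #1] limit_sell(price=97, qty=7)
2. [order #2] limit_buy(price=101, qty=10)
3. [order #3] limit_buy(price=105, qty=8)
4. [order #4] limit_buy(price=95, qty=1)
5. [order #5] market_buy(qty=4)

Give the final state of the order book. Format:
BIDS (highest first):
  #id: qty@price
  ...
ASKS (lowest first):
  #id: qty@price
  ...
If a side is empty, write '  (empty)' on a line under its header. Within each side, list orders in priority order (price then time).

Answer: BIDS (highest first):
  #3: 8@105
  #2: 3@101
  #4: 1@95
ASKS (lowest first):
  (empty)

Derivation:
After op 1 [order #1] limit_sell(price=97, qty=7): fills=none; bids=[-] asks=[#1:7@97]
After op 2 [order #2] limit_buy(price=101, qty=10): fills=#2x#1:7@97; bids=[#2:3@101] asks=[-]
After op 3 [order #3] limit_buy(price=105, qty=8): fills=none; bids=[#3:8@105 #2:3@101] asks=[-]
After op 4 [order #4] limit_buy(price=95, qty=1): fills=none; bids=[#3:8@105 #2:3@101 #4:1@95] asks=[-]
After op 5 [order #5] market_buy(qty=4): fills=none; bids=[#3:8@105 #2:3@101 #4:1@95] asks=[-]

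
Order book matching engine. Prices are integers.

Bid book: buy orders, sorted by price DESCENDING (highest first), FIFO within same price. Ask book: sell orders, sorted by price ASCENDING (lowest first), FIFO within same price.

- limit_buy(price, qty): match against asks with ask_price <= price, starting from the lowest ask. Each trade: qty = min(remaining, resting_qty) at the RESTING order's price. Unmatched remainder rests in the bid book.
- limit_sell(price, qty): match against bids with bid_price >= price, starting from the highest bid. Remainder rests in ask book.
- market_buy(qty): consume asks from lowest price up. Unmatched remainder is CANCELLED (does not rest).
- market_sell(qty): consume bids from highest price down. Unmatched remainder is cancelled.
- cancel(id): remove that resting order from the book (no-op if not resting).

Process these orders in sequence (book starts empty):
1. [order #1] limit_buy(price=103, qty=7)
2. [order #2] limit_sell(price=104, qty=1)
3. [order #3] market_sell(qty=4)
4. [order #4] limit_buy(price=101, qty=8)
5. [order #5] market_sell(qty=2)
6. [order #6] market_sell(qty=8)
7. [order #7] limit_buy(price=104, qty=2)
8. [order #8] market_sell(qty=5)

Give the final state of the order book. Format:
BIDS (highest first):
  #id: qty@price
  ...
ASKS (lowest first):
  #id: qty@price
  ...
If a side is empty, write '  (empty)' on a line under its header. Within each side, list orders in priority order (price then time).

After op 1 [order #1] limit_buy(price=103, qty=7): fills=none; bids=[#1:7@103] asks=[-]
After op 2 [order #2] limit_sell(price=104, qty=1): fills=none; bids=[#1:7@103] asks=[#2:1@104]
After op 3 [order #3] market_sell(qty=4): fills=#1x#3:4@103; bids=[#1:3@103] asks=[#2:1@104]
After op 4 [order #4] limit_buy(price=101, qty=8): fills=none; bids=[#1:3@103 #4:8@101] asks=[#2:1@104]
After op 5 [order #5] market_sell(qty=2): fills=#1x#5:2@103; bids=[#1:1@103 #4:8@101] asks=[#2:1@104]
After op 6 [order #6] market_sell(qty=8): fills=#1x#6:1@103 #4x#6:7@101; bids=[#4:1@101] asks=[#2:1@104]
After op 7 [order #7] limit_buy(price=104, qty=2): fills=#7x#2:1@104; bids=[#7:1@104 #4:1@101] asks=[-]
After op 8 [order #8] market_sell(qty=5): fills=#7x#8:1@104 #4x#8:1@101; bids=[-] asks=[-]

Answer: BIDS (highest first):
  (empty)
ASKS (lowest first):
  (empty)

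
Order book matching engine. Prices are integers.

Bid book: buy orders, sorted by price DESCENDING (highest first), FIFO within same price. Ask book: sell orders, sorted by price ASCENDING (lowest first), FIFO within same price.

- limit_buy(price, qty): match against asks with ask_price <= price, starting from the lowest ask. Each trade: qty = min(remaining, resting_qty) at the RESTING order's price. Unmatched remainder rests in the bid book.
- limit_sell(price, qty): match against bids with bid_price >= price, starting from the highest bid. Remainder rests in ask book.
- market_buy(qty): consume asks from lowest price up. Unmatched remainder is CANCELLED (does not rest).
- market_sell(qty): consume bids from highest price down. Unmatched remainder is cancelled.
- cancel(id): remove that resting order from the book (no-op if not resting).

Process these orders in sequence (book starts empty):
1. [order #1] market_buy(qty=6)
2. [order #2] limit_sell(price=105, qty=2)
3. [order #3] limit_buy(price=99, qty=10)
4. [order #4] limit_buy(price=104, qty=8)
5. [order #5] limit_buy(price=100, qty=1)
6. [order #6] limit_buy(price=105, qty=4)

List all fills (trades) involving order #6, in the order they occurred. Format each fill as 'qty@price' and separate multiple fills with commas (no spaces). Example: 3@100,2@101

After op 1 [order #1] market_buy(qty=6): fills=none; bids=[-] asks=[-]
After op 2 [order #2] limit_sell(price=105, qty=2): fills=none; bids=[-] asks=[#2:2@105]
After op 3 [order #3] limit_buy(price=99, qty=10): fills=none; bids=[#3:10@99] asks=[#2:2@105]
After op 4 [order #4] limit_buy(price=104, qty=8): fills=none; bids=[#4:8@104 #3:10@99] asks=[#2:2@105]
After op 5 [order #5] limit_buy(price=100, qty=1): fills=none; bids=[#4:8@104 #5:1@100 #3:10@99] asks=[#2:2@105]
After op 6 [order #6] limit_buy(price=105, qty=4): fills=#6x#2:2@105; bids=[#6:2@105 #4:8@104 #5:1@100 #3:10@99] asks=[-]

Answer: 2@105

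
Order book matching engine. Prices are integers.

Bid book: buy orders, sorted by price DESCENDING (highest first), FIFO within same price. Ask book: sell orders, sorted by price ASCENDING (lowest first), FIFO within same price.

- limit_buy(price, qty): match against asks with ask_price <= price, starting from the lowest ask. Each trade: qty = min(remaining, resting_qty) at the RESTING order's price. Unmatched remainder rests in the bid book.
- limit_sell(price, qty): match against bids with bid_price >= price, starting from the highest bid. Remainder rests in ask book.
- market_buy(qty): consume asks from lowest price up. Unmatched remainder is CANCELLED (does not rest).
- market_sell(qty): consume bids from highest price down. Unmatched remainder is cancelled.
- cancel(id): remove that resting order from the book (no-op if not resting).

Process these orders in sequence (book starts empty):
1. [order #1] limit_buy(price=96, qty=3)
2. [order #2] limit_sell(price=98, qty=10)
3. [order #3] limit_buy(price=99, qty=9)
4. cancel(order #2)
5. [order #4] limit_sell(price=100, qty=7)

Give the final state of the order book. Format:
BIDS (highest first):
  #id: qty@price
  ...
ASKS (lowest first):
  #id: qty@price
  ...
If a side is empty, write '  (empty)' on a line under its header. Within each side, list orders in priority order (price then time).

After op 1 [order #1] limit_buy(price=96, qty=3): fills=none; bids=[#1:3@96] asks=[-]
After op 2 [order #2] limit_sell(price=98, qty=10): fills=none; bids=[#1:3@96] asks=[#2:10@98]
After op 3 [order #3] limit_buy(price=99, qty=9): fills=#3x#2:9@98; bids=[#1:3@96] asks=[#2:1@98]
After op 4 cancel(order #2): fills=none; bids=[#1:3@96] asks=[-]
After op 5 [order #4] limit_sell(price=100, qty=7): fills=none; bids=[#1:3@96] asks=[#4:7@100]

Answer: BIDS (highest first):
  #1: 3@96
ASKS (lowest first):
  #4: 7@100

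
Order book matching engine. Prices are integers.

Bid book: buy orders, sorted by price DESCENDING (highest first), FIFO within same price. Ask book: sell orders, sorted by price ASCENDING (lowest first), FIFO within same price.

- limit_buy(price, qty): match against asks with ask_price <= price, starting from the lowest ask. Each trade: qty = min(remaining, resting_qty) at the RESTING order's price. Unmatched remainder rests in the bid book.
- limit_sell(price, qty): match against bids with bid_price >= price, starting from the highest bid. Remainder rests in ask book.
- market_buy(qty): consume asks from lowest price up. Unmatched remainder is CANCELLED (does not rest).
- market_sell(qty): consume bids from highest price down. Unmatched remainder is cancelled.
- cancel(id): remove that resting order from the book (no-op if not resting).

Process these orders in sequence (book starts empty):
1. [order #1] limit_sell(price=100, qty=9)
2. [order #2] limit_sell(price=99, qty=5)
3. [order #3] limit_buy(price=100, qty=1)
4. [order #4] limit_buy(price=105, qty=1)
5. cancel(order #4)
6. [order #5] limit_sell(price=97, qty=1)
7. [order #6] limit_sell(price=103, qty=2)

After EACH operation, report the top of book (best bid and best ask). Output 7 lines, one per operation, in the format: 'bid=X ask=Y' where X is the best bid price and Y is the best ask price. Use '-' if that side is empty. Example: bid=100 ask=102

Answer: bid=- ask=100
bid=- ask=99
bid=- ask=99
bid=- ask=99
bid=- ask=99
bid=- ask=97
bid=- ask=97

Derivation:
After op 1 [order #1] limit_sell(price=100, qty=9): fills=none; bids=[-] asks=[#1:9@100]
After op 2 [order #2] limit_sell(price=99, qty=5): fills=none; bids=[-] asks=[#2:5@99 #1:9@100]
After op 3 [order #3] limit_buy(price=100, qty=1): fills=#3x#2:1@99; bids=[-] asks=[#2:4@99 #1:9@100]
After op 4 [order #4] limit_buy(price=105, qty=1): fills=#4x#2:1@99; bids=[-] asks=[#2:3@99 #1:9@100]
After op 5 cancel(order #4): fills=none; bids=[-] asks=[#2:3@99 #1:9@100]
After op 6 [order #5] limit_sell(price=97, qty=1): fills=none; bids=[-] asks=[#5:1@97 #2:3@99 #1:9@100]
After op 7 [order #6] limit_sell(price=103, qty=2): fills=none; bids=[-] asks=[#5:1@97 #2:3@99 #1:9@100 #6:2@103]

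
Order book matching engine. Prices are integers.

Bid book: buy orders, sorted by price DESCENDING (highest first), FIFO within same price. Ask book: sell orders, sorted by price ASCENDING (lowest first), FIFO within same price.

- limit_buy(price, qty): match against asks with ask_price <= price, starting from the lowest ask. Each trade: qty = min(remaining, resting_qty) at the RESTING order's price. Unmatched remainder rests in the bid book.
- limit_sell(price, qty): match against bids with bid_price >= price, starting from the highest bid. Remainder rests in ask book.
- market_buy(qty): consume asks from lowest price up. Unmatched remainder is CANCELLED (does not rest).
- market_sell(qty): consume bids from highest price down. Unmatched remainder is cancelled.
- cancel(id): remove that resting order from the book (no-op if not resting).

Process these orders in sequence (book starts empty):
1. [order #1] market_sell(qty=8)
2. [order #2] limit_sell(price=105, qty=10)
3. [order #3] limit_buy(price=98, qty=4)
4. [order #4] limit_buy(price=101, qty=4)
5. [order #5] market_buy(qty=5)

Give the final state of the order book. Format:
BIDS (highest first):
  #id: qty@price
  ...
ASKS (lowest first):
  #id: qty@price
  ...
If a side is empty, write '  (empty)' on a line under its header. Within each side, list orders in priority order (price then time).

After op 1 [order #1] market_sell(qty=8): fills=none; bids=[-] asks=[-]
After op 2 [order #2] limit_sell(price=105, qty=10): fills=none; bids=[-] asks=[#2:10@105]
After op 3 [order #3] limit_buy(price=98, qty=4): fills=none; bids=[#3:4@98] asks=[#2:10@105]
After op 4 [order #4] limit_buy(price=101, qty=4): fills=none; bids=[#4:4@101 #3:4@98] asks=[#2:10@105]
After op 5 [order #5] market_buy(qty=5): fills=#5x#2:5@105; bids=[#4:4@101 #3:4@98] asks=[#2:5@105]

Answer: BIDS (highest first):
  #4: 4@101
  #3: 4@98
ASKS (lowest first):
  #2: 5@105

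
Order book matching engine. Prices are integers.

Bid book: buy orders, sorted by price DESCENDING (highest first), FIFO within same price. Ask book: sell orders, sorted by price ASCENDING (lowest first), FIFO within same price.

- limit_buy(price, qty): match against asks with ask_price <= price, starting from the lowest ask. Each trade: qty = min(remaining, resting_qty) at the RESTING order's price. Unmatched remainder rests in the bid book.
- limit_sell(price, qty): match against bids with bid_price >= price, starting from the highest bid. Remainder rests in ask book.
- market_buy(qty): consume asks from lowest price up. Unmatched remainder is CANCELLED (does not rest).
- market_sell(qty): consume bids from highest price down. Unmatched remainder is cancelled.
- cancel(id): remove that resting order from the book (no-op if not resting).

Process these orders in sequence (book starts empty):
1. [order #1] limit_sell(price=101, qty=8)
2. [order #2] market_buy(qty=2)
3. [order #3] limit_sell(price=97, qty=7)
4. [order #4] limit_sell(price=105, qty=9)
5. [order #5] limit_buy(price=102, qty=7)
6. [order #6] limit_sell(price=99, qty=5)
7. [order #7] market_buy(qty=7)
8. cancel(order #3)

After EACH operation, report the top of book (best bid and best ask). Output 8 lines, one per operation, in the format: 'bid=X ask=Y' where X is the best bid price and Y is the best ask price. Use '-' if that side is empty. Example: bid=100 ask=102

Answer: bid=- ask=101
bid=- ask=101
bid=- ask=97
bid=- ask=97
bid=- ask=101
bid=- ask=99
bid=- ask=101
bid=- ask=101

Derivation:
After op 1 [order #1] limit_sell(price=101, qty=8): fills=none; bids=[-] asks=[#1:8@101]
After op 2 [order #2] market_buy(qty=2): fills=#2x#1:2@101; bids=[-] asks=[#1:6@101]
After op 3 [order #3] limit_sell(price=97, qty=7): fills=none; bids=[-] asks=[#3:7@97 #1:6@101]
After op 4 [order #4] limit_sell(price=105, qty=9): fills=none; bids=[-] asks=[#3:7@97 #1:6@101 #4:9@105]
After op 5 [order #5] limit_buy(price=102, qty=7): fills=#5x#3:7@97; bids=[-] asks=[#1:6@101 #4:9@105]
After op 6 [order #6] limit_sell(price=99, qty=5): fills=none; bids=[-] asks=[#6:5@99 #1:6@101 #4:9@105]
After op 7 [order #7] market_buy(qty=7): fills=#7x#6:5@99 #7x#1:2@101; bids=[-] asks=[#1:4@101 #4:9@105]
After op 8 cancel(order #3): fills=none; bids=[-] asks=[#1:4@101 #4:9@105]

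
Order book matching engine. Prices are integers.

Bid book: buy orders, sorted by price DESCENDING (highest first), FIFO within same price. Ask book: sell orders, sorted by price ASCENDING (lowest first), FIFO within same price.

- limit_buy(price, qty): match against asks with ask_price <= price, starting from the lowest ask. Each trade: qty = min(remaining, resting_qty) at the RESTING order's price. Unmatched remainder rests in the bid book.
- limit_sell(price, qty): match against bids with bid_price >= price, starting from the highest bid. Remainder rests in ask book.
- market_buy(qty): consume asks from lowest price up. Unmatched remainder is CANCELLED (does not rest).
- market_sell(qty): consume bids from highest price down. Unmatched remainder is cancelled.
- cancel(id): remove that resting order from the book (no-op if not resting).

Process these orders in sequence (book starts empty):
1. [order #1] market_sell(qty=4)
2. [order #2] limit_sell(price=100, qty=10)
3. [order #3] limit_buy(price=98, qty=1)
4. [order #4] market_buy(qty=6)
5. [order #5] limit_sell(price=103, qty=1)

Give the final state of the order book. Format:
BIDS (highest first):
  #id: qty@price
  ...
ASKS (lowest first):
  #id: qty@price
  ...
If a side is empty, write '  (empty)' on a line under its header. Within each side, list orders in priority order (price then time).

Answer: BIDS (highest first):
  #3: 1@98
ASKS (lowest first):
  #2: 4@100
  #5: 1@103

Derivation:
After op 1 [order #1] market_sell(qty=4): fills=none; bids=[-] asks=[-]
After op 2 [order #2] limit_sell(price=100, qty=10): fills=none; bids=[-] asks=[#2:10@100]
After op 3 [order #3] limit_buy(price=98, qty=1): fills=none; bids=[#3:1@98] asks=[#2:10@100]
After op 4 [order #4] market_buy(qty=6): fills=#4x#2:6@100; bids=[#3:1@98] asks=[#2:4@100]
After op 5 [order #5] limit_sell(price=103, qty=1): fills=none; bids=[#3:1@98] asks=[#2:4@100 #5:1@103]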